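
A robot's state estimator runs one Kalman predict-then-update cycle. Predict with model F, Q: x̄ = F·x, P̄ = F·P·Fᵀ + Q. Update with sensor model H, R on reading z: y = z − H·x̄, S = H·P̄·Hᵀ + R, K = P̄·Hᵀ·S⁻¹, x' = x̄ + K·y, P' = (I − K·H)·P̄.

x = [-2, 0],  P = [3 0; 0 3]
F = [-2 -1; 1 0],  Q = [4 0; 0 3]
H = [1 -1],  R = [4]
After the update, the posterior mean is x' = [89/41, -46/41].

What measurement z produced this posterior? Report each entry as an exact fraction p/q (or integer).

z = [3]

x̄ = F·x = [4, -2]
P̄ = F·P·Fᵀ + Q = [19 -6; -6 6]
S = H·P̄·Hᵀ + R = [41]
K = P̄·Hᵀ·S⁻¹ = [25/41; -12/41]
x' − x̄ = [-75/41, 36/41] = K·y
y = (KᵀK)⁻¹·Kᵀ·(x' − x̄) = [-3]
z = y + H·x̄ = [-3] + [6] = [3]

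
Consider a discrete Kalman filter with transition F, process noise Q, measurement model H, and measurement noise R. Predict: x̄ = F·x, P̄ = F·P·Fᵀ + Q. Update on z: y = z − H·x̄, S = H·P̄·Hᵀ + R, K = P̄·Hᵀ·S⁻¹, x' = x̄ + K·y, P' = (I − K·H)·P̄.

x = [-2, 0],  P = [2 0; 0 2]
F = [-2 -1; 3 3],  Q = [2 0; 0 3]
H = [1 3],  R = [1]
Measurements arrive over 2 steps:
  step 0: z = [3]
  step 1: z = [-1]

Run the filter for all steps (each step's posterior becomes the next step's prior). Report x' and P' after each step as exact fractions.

step 0: x̄ = F·x = [4, -6]
step 0: P̄ = F·P·Fᵀ + Q = [12 -18; -18 39]
step 0: y = z − H·x̄ = [17]
step 0: S = H·P̄·Hᵀ + R = [256]
step 0: K = P̄·Hᵀ·S⁻¹ = [-21/128; 99/256]
step 0: x' = x̄ + K·y = [155/128, 147/256]
step 0: P' = (I − K·H)·P̄ = [327/64 -225/128; -225/128 183/256]
step 1: x̄ = F·x = [-767/256, 1371/256]
step 1: P̄ = F·P·Fᵀ + Q = [4127/256 -4347/256; -4347/256 6087/256]
step 1: y = z − H·x̄ = [-1801/128]
step 1: S = H·P̄·Hᵀ + R = [8271/64]
step 1: K = P̄·Hᵀ·S⁻¹ = [-4457/16542; 773/1838]
step 1: x' = x̄ + K·y = [6575/8271, -1033/1838]
step 1: P' = (I − K·H)·P̄ = [111481/16542 -2147/919; -2147/919 1689/1838]

step 0: x' = [155/128, 147/256], P' = [327/64 -225/128; -225/128 183/256]
step 1: x' = [6575/8271, -1033/1838], P' = [111481/16542 -2147/919; -2147/919 1689/1838]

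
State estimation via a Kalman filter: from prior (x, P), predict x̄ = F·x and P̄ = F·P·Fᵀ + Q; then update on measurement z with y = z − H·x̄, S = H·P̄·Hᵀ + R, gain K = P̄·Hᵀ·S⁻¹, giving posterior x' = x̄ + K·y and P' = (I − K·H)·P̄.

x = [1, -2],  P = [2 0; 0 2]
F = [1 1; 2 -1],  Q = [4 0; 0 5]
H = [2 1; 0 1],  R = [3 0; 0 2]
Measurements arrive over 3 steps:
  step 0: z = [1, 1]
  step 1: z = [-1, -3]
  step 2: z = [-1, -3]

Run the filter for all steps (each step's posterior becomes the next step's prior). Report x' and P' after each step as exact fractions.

step 0: x' = [-43/125, 187/125], P' = [628/625 -452/625; -452/625 1018/625]
step 1: x' = [242756/245593, -718139/245593], P' = [238582/245593 -176588/245593; -176588/245593 401386/245593]
step 2: x' = [7551101/95113297, -160395983/95113297], P' = [92418424/95113297 -68447612/95113297; -68447612/95113297 155425690/95113297]

step 0: x̄ = F·x = [-1, 4]
step 0: P̄ = F·P·Fᵀ + Q = [8 2; 2 15]
step 0: y = z − H·x̄ = [-1, -3]
step 0: S = H·P̄·Hᵀ + R = [58 19; 19 17]
step 0: K = P̄·Hᵀ·S⁻¹ = [268/625 -226/625; 38/625 509/625]
step 0: x' = x̄ + K·y = [-43/125, 187/125]
step 0: P' = (I − K·H)·P̄ = [628/625 -452/625; -452/625 1018/625]
step 1: x̄ = F·x = [144/125, -273/125]
step 1: P̄ = F·P·Fᵀ + Q = [3242/625 -214/625; -214/625 8463/625]
step 1: y = z − H·x̄ = [-28/25, -102/125]
step 1: S = H·P̄·Hᵀ + R = [898/25 1607/125; 1607/125 9713/625]
step 1: K = P̄·Hᵀ·S⁻¹ = [100192/245593 -88294/245593; 16070/245593 200693/245593]
step 1: x' = x̄ + K·y = [242756/245593, -718139/245593]
step 1: P' = (I − K·H)·P̄ = [238582/245593 -176588/245593; -176588/245593 401386/245593]
step 2: x̄ = F·x = [-475383/245593, 1203651/245593]
step 2: P̄ = F·P·Fᵀ + Q = [1269164/245593 -100810/245593; -100810/245593 3290031/245593]
step 2: y = z − H·x̄ = [-498478/245593, -1940430/245593]
step 2: S = H·P̄·Hᵀ + R = [8700226/245593 3088411/245593; 3088411/245593 3781217/245593]
step 2: K = P̄·Hᵀ·S⁻¹ = [38796412/95113297 -34223806/95113297; 6176822/95113297 77712845/95113297]
step 2: x' = x̄ + K·y = [7551101/95113297, -160395983/95113297]
step 2: P' = (I − K·H)·P̄ = [92418424/95113297 -68447612/95113297; -68447612/95113297 155425690/95113297]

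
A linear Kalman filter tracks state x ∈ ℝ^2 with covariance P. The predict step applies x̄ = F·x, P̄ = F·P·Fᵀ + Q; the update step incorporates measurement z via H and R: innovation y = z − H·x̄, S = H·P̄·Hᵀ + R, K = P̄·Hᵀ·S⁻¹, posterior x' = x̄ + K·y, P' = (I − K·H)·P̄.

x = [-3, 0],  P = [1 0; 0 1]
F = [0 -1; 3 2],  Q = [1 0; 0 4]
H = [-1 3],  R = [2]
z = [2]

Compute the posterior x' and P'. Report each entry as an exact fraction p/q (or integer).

x' = [-232/169, 16/169]
P' = [274/169 86/169; 86/169 64/169]

x̄ = F·x = [0, -9]
P̄ = F·P·Fᵀ + Q = [2 -2; -2 17]
y = z − H·x̄ = [29]
S = H·P̄·Hᵀ + R = [169]
K = P̄·Hᵀ·S⁻¹ = [-8/169; 53/169]
x' = x̄ + K·y = [-232/169, 16/169]
P' = (I − K·H)·P̄ = [274/169 86/169; 86/169 64/169]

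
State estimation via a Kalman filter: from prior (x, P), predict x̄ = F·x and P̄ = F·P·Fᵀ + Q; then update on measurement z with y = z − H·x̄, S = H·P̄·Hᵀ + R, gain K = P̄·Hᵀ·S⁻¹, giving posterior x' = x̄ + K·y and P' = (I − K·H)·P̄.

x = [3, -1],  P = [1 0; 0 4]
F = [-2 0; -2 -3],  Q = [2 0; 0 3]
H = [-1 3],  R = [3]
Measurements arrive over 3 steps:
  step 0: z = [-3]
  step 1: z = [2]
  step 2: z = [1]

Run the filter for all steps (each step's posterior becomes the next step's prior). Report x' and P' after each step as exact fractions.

step 0: x' = [-6, -3], P' = [183/31 123/62; 123/62 371/372]
step 1: x' = [29144/43409, 44730/43409], P' = [299562/43409 109890/43409; 109890/43409 54321/43409]
step 2: x' = [4390394/2642023, 2263774/2642023], P' = [123980358/18494161 45614484/18494161; 45614484/18494161 22755372/18494161]

step 0: x̄ = F·x = [-6, -3]
step 0: P̄ = F·P·Fᵀ + Q = [6 4; 4 43]
step 0: y = z − H·x̄ = [0]
step 0: S = H·P̄·Hᵀ + R = [372]
step 0: K = P̄·Hᵀ·S⁻¹ = [1/62; 125/372]
step 0: x' = x̄ + K·y = [-6, -3]
step 0: P' = (I − K·H)·P̄ = [183/31 123/62; 123/62 371/372]
step 1: x̄ = F·x = [12, 21]
step 1: P̄ = F·P·Fᵀ + Q = [794/31 1101/31; 1101/31 7365/124]
step 1: y = z − H·x̄ = [-49]
step 1: S = H·P̄·Hᵀ + R = [43409/124]
step 1: K = P̄·Hᵀ·S⁻¹ = [10036/43409; 17691/43409]
step 1: x' = x̄ + K·y = [29144/43409, 44730/43409]
step 1: P' = (I − K·H)·P̄ = [299562/43409 109890/43409; 109890/43409 54321/43409]
step 2: x̄ = F·x = [-58288/43409, -192478/43409]
step 2: P̄ = F·P·Fᵀ + Q = [1285066/43409 1857588/43409; 1857588/43409 3136044/43409]
step 2: y = z − H·x̄ = [562555/43409]
step 2: S = H·P̄·Hᵀ + R = [18494161/43409]
step 2: K = P̄·Hᵀ·S⁻¹ = [4287698/18494161; 7550544/18494161]
step 2: x' = x̄ + K·y = [4390394/2642023, 2263774/2642023]
step 2: P' = (I − K·H)·P̄ = [123980358/18494161 45614484/18494161; 45614484/18494161 22755372/18494161]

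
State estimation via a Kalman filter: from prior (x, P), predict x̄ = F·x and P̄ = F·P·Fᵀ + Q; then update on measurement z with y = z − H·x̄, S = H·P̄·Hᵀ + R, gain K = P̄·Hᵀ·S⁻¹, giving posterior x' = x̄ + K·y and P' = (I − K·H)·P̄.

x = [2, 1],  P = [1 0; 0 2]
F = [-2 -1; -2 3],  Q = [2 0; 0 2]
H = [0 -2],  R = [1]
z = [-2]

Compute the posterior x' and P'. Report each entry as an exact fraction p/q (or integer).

x̄ = F·x = [-5, -1]
P̄ = F·P·Fᵀ + Q = [8 -2; -2 24]
y = z − H·x̄ = [-4]
S = H·P̄·Hᵀ + R = [97]
K = P̄·Hᵀ·S⁻¹ = [4/97; -48/97]
x' = x̄ + K·y = [-501/97, 95/97]
P' = (I − K·H)·P̄ = [760/97 -2/97; -2/97 24/97]

x' = [-501/97, 95/97]
P' = [760/97 -2/97; -2/97 24/97]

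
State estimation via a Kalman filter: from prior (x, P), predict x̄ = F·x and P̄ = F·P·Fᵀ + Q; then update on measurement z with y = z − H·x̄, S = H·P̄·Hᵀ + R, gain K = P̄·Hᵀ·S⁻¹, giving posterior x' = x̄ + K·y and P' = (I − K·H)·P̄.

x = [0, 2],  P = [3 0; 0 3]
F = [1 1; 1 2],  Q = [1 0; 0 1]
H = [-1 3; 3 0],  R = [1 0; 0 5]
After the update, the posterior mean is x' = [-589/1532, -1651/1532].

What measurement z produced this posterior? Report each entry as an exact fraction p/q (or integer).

z = [-3, -1]

x̄ = F·x = [2, 4]
P̄ = F·P·Fᵀ + Q = [7 9; 9 16]
S = H·P̄·Hᵀ + R = [98 60; 60 68]
K = P̄·Hᵀ·S⁻¹ = [25/766 429/1532; 129/383 153/1532]
x' − x̄ = [-3653/1532, -7779/1532] = K·y
y = (KᵀK)⁻¹·Kᵀ·(x' − x̄) = [-13, -7]
z = y + H·x̄ = [-13, -7] + [10, 6] = [-3, -1]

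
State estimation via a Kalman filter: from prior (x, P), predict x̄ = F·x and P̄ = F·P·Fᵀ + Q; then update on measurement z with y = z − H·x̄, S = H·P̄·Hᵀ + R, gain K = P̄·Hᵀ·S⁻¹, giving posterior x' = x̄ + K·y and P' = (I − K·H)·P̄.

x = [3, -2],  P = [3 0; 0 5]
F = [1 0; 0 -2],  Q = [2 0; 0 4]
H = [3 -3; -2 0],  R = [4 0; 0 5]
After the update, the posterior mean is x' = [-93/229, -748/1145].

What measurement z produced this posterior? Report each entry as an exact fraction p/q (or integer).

x̄ = F·x = [3, 4]
P̄ = F·P·Fᵀ + Q = [5 0; 0 24]
S = H·P̄·Hᵀ + R = [265 -30; -30 25]
K = P̄·Hᵀ·S⁻¹ = [3/229 -88/229; -72/229 -432/1145]
x' − x̄ = [-780/229, -5328/1145] = K·y
y = (KᵀK)⁻¹·Kᵀ·(x' − x̄) = [4, 9]
z = y + H·x̄ = [4, 9] + [-3, -6] = [1, 3]

z = [1, 3]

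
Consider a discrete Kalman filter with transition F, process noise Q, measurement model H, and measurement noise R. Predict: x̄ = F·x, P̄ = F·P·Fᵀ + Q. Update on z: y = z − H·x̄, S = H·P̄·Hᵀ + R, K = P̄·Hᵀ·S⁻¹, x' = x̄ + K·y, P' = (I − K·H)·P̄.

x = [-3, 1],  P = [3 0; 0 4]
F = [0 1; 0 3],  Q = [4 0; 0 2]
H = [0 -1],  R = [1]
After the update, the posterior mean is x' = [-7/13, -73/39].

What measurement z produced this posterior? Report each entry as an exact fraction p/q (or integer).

x̄ = F·x = [1, 3]
P̄ = F·P·Fᵀ + Q = [8 12; 12 38]
S = H·P̄·Hᵀ + R = [39]
K = P̄·Hᵀ·S⁻¹ = [-4/13; -38/39]
x' − x̄ = [-20/13, -190/39] = K·y
y = (KᵀK)⁻¹·Kᵀ·(x' − x̄) = [5]
z = y + H·x̄ = [5] + [-3] = [2]

z = [2]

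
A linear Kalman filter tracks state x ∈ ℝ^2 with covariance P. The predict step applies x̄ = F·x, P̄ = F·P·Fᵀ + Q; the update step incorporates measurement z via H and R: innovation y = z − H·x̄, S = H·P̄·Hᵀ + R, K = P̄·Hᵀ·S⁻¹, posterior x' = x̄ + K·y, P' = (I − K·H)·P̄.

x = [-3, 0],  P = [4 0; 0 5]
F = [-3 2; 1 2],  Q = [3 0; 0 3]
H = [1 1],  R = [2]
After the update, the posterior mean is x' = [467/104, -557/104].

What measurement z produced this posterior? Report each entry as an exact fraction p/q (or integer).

x̄ = F·x = [9, -3]
P̄ = F·P·Fᵀ + Q = [59 8; 8 27]
S = H·P̄·Hᵀ + R = [104]
K = P̄·Hᵀ·S⁻¹ = [67/104; 35/104]
x' − x̄ = [-469/104, -245/104] = K·y
y = (KᵀK)⁻¹·Kᵀ·(x' − x̄) = [-7]
z = y + H·x̄ = [-7] + [6] = [-1]

z = [-1]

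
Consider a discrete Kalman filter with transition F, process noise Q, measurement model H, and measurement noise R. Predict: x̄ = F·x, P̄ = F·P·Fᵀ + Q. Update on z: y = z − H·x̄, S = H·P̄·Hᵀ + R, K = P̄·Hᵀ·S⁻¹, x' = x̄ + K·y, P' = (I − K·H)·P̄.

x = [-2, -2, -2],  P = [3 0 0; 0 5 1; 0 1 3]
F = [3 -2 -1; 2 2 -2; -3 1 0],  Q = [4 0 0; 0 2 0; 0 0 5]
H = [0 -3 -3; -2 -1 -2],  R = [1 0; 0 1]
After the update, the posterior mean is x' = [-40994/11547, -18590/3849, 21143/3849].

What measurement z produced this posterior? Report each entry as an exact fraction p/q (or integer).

z = [-2, 1]

x̄ = F·x = [0, -4, 4]
P̄ = F·P·Fᵀ + Q = [58 6 -38; 6 38 -10; -38 -10 37]
S = H·P̄·Hᵀ + R = [496 54; 54 99]
K = P̄·Hᵀ·S⁻¹ = [333/1283 -7000/11547; -186/1283 -862/3849; -963/5132 1721/7698]
x' − x̄ = [-40994/11547, -3194/3849, 5747/3849] = K·y
y = (KᵀK)⁻¹·Kᵀ·(x' − x̄) = [-2, 5]
z = y + H·x̄ = [-2, 5] + [0, -4] = [-2, 1]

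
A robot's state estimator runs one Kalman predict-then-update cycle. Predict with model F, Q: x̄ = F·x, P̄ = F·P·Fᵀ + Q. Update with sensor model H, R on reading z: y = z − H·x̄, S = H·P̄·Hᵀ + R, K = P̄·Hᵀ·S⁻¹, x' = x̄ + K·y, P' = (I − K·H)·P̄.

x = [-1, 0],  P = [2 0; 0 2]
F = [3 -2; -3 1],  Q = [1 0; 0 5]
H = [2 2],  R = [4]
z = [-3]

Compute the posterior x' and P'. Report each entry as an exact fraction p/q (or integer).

x̄ = F·x = [-3, 3]
P̄ = F·P·Fᵀ + Q = [27 -22; -22 25]
y = z − H·x̄ = [-3]
S = H·P̄·Hᵀ + R = [36]
K = P̄·Hᵀ·S⁻¹ = [5/18; 1/6]
x' = x̄ + K·y = [-23/6, 5/2]
P' = (I − K·H)·P̄ = [218/9 -71/3; -71/3 24]

x' = [-23/6, 5/2]
P' = [218/9 -71/3; -71/3 24]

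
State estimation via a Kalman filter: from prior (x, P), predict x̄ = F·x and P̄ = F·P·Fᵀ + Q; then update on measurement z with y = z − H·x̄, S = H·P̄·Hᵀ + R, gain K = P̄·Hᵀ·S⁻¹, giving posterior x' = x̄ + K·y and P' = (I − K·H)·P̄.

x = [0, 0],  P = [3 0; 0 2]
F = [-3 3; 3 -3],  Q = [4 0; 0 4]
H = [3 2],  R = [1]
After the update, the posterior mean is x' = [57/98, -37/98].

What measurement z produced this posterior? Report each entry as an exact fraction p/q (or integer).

x̄ = F·x = [0, 0]
P̄ = F·P·Fᵀ + Q = [49 -45; -45 49]
S = H·P̄·Hᵀ + R = [98]
K = P̄·Hᵀ·S⁻¹ = [57/98; -37/98]
x' − x̄ = [57/98, -37/98] = K·y
y = (KᵀK)⁻¹·Kᵀ·(x' − x̄) = [1]
z = y + H·x̄ = [1] + [0] = [1]

z = [1]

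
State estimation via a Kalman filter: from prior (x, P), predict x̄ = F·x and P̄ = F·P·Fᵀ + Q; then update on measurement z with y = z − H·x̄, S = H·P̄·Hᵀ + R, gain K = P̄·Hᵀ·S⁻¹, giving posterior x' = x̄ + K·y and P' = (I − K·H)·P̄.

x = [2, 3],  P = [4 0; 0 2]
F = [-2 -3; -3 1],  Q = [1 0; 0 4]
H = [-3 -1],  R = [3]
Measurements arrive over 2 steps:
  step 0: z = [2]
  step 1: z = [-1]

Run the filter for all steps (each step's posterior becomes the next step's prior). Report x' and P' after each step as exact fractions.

step 0: x' = [-97/39, 203/39], P' = [139/52 -94/13; -94/13 290/13]
step 1: x' = [-156685/96561, 61904/10729], P' = [96641/32187 -82311/10729; -82311/10729 235974/10729]

step 0: x̄ = F·x = [-13, -3]
step 0: P̄ = F·P·Fᵀ + Q = [35 18; 18 42]
step 0: y = z − H·x̄ = [-40]
step 0: S = H·P̄·Hᵀ + R = [468]
step 0: K = P̄·Hᵀ·S⁻¹ = [-41/156; -8/39]
step 0: x' = x̄ + K·y = [-97/39, 203/39]
step 0: P' = (I − K·H)·P̄ = [139/52 -94/13; -94/13 290/13]
step 1: x̄ = F·x = [-415/39, 38/3]
step 1: P̄ = F·P·Fᵀ + Q = [1634/13 -203/2; -203/2 375/4]
step 1: y = z − H·x̄ = [-790/39]
step 1: S = H·P̄·Hᵀ + R = [32187/52]
step 1: K = P̄·Hᵀ·S⁻¹ = [-14330/32187; 3653/10729]
step 1: x' = x̄ + K·y = [-156685/96561, 61904/10729]
step 1: P' = (I − K·H)·P̄ = [96641/32187 -82311/10729; -82311/10729 235974/10729]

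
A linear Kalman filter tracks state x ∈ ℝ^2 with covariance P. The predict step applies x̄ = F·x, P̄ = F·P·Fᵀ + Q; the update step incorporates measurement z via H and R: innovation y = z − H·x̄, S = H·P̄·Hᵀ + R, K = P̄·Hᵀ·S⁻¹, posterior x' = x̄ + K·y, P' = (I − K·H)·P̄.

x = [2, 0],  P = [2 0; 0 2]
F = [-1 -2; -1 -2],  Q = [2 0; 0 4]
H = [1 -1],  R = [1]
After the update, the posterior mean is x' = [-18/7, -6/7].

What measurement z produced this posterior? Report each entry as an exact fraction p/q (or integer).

x̄ = F·x = [-2, -2]
P̄ = F·P·Fᵀ + Q = [12 10; 10 14]
S = H·P̄·Hᵀ + R = [7]
K = P̄·Hᵀ·S⁻¹ = [2/7; -4/7]
x' − x̄ = [-4/7, 8/7] = K·y
y = (KᵀK)⁻¹·Kᵀ·(x' − x̄) = [-2]
z = y + H·x̄ = [-2] + [0] = [-2]

z = [-2]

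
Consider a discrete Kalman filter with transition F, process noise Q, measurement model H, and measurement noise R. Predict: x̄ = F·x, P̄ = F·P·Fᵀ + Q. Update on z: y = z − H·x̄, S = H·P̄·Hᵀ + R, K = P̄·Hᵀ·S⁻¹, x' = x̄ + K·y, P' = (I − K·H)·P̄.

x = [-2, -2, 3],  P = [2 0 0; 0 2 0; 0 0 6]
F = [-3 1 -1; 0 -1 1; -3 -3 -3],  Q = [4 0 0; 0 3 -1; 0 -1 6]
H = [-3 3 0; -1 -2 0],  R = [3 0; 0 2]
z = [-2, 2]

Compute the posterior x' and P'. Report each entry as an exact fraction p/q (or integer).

x̄ = F·x = [1, 5, 3]
P̄ = F·P·Fᵀ + Q = [30 -8 30; -8 11 -13; 30 -13 96]
y = z − H·x̄ = [-14, 13]
S = H·P̄·Hᵀ + R = [516 0; 0 44]
K = P̄·Hᵀ·S⁻¹ = [-19/86 -7/22; 19/172 -7/22; -1/4 -1/11]
x' = x̄ + K·y = [-41/946, -323/473, 117/22]
P' = (I − K·H)·P̄ = [170/473 131/946 5/22; 131/946 471/1892 -1/44; 5/22 -1/44 2789/44]

x' = [-41/946, -323/473, 117/22]
P' = [170/473 131/946 5/22; 131/946 471/1892 -1/44; 5/22 -1/44 2789/44]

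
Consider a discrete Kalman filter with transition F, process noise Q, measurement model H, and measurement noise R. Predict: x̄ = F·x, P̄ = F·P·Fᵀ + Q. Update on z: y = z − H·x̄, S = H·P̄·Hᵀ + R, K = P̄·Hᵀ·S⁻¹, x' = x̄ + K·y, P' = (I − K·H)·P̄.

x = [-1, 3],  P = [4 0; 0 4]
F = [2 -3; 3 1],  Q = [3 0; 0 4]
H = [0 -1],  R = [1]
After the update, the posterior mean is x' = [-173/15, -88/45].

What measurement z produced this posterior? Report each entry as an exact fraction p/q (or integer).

x̄ = F·x = [-11, 0]
P̄ = F·P·Fᵀ + Q = [55 12; 12 44]
S = H·P̄·Hᵀ + R = [45]
K = P̄·Hᵀ·S⁻¹ = [-4/15; -44/45]
x' − x̄ = [-8/15, -88/45] = K·y
y = (KᵀK)⁻¹·Kᵀ·(x' − x̄) = [2]
z = y + H·x̄ = [2] + [0] = [2]

z = [2]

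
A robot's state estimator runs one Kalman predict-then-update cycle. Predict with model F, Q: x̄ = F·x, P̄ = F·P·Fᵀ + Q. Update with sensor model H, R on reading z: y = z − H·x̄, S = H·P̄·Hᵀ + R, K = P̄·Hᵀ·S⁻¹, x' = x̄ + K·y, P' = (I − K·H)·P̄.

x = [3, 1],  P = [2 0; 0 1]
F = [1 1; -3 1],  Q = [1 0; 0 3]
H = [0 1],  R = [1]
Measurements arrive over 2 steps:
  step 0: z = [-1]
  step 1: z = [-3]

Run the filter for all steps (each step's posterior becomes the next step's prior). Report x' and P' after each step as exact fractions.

step 0: x̄ = F·x = [4, -8]
step 0: P̄ = F·P·Fᵀ + Q = [4 -5; -5 22]
step 0: y = z − H·x̄ = [7]
step 0: S = H·P̄·Hᵀ + R = [23]
step 0: K = P̄·Hᵀ·S⁻¹ = [-5/23; 22/23]
step 0: x' = x̄ + K·y = [57/23, -30/23]
step 0: P' = (I − K·H)·P̄ = [67/23 -5/23; -5/23 22/23]
step 1: x̄ = F·x = [27/23, -201/23]
step 1: P̄ = F·P·Fᵀ + Q = [102/23 -169/23; -169/23 724/23]
step 1: y = z − H·x̄ = [132/23]
step 1: S = H·P̄·Hᵀ + R = [747/23]
step 1: K = P̄·Hᵀ·S⁻¹ = [-169/747; 724/747]
step 1: x' = x̄ + K·y = [-31/249, -791/249]
step 1: P' = (I − K·H)·P̄ = [2071/747 -169/747; -169/747 724/747]

step 0: x' = [57/23, -30/23], P' = [67/23 -5/23; -5/23 22/23]
step 1: x' = [-31/249, -791/249], P' = [2071/747 -169/747; -169/747 724/747]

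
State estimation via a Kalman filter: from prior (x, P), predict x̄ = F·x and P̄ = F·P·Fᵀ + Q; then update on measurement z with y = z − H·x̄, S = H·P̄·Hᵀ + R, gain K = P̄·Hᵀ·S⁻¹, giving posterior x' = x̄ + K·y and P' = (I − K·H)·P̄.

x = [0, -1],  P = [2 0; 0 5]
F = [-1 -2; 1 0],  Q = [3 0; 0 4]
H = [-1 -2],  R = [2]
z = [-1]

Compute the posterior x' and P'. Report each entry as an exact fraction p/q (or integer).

x̄ = F·x = [2, 0]
P̄ = F·P·Fᵀ + Q = [25 -2; -2 6]
y = z − H·x̄ = [1]
S = H·P̄·Hᵀ + R = [43]
K = P̄·Hᵀ·S⁻¹ = [-21/43; -10/43]
x' = x̄ + K·y = [65/43, -10/43]
P' = (I − K·H)·P̄ = [634/43 -296/43; -296/43 158/43]

x' = [65/43, -10/43]
P' = [634/43 -296/43; -296/43 158/43]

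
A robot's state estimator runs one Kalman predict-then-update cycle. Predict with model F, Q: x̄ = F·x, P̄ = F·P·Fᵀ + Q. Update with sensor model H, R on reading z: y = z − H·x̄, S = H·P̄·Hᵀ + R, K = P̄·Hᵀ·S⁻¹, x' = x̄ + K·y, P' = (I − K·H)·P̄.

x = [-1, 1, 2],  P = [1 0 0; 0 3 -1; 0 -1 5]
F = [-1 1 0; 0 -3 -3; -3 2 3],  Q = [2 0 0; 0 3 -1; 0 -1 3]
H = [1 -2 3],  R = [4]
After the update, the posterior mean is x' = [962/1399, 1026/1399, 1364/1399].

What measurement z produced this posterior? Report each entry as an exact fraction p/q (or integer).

z = [2]

x̄ = F·x = [2, -9, 11]
P̄ = F·P·Fᵀ + Q = [6 -6 6; -6 57 -49; 6 -49 57]
S = H·P̄·Hᵀ + R = [1399]
K = P̄·Hᵀ·S⁻¹ = [36/1399; -267/1399; 275/1399]
x' − x̄ = [-1836/1399, 13617/1399, -14025/1399] = K·y
y = (KᵀK)⁻¹·Kᵀ·(x' − x̄) = [-51]
z = y + H·x̄ = [-51] + [53] = [2]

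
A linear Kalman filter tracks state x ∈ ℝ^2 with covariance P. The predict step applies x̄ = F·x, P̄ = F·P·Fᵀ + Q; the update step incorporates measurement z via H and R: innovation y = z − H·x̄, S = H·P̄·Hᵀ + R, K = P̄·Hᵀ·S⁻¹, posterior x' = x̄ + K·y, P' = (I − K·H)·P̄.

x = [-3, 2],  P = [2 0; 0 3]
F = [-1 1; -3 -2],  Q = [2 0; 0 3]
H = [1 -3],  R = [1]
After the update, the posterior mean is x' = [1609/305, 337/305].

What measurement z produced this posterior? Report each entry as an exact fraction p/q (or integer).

x̄ = F·x = [5, 5]
P̄ = F·P·Fᵀ + Q = [7 0; 0 33]
S = H·P̄·Hᵀ + R = [305]
K = P̄·Hᵀ·S⁻¹ = [7/305; -99/305]
x' − x̄ = [84/305, -1188/305] = K·y
y = (KᵀK)⁻¹·Kᵀ·(x' − x̄) = [12]
z = y + H·x̄ = [12] + [-10] = [2]

z = [2]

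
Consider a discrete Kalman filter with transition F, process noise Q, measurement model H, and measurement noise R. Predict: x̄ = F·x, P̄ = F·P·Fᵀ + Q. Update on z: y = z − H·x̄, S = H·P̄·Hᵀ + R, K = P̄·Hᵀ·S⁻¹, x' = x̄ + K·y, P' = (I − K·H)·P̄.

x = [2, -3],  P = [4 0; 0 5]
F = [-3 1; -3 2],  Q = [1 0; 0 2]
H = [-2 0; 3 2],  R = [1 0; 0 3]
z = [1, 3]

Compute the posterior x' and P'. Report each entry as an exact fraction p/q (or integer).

x̄ = F·x = [-9, -12]
P̄ = F·P·Fᵀ + Q = [42 46; 46 58]
y = z − H·x̄ = [-17, 54]
S = H·P̄·Hᵀ + R = [169 -436; -436 1165]
K = P̄·Hᵀ·S⁻¹ = [-2812/6789 218/6789; 1188/2263 938/2263]
x' = x̄ + K·y = [-1525/6789, 3300/2263]
P' = (I − K·H)·P̄ = [1406/6789 -594/2263; -594/2263 2298/2263]

x' = [-1525/6789, 3300/2263]
P' = [1406/6789 -594/2263; -594/2263 2298/2263]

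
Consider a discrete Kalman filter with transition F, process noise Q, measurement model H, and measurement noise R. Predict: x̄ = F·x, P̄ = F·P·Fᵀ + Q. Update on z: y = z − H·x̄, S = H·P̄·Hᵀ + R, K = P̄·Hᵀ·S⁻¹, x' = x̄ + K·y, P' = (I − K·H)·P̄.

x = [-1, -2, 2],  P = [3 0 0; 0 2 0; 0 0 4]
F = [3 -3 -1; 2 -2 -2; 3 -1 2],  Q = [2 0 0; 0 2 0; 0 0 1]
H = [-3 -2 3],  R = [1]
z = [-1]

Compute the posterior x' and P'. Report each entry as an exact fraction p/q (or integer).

x̄ = F·x = [1, -2, 3]
P̄ = F·P·Fᵀ + Q = [51 38 25; 38 38 6; 25 6 46]
y = z − H·x̄ = [-11]
S = H·P̄·Hᵀ + R = [960]
K = P̄·Hᵀ·S⁻¹ = [-77/480; -43/240; 17/320]
x' = x̄ + K·y = [1327/480, -7/240, 773/320]
P' = (I − K·H)·P̄ = [6311/240 1249/120 5309/160; 1249/120 431/60 1211/80; 5309/160 1211/80 13853/320]

x' = [1327/480, -7/240, 773/320]
P' = [6311/240 1249/120 5309/160; 1249/120 431/60 1211/80; 5309/160 1211/80 13853/320]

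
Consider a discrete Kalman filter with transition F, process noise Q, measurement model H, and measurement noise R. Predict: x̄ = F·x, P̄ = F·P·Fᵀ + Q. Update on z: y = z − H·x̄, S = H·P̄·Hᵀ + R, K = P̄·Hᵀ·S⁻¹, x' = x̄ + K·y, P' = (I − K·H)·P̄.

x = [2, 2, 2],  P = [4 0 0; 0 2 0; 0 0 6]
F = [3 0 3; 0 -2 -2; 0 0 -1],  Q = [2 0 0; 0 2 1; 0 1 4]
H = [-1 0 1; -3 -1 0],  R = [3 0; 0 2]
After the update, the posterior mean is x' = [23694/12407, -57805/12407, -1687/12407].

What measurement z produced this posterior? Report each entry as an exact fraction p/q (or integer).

z = [-2, -1]

x̄ = F·x = [12, -8, -2]
P̄ = F·P·Fᵀ + Q = [92 -36 -18; -36 34 13; -18 13 10]
S = H·P̄·Hᵀ + R = [141 281; 281 648]
K = P̄·Hᵀ·S⁻¹ = [-3840/12407 -2930/12407; 10958/12407 -3335/12407; 6623/12407 -2087/12407]
x' − x̄ = [-125190/12407, 41451/12407, 23127/12407] = K·y
y = (KᵀK)⁻¹·Kᵀ·(x' − x̄) = [12, 27]
z = y + H·x̄ = [12, 27] + [-14, -28] = [-2, -1]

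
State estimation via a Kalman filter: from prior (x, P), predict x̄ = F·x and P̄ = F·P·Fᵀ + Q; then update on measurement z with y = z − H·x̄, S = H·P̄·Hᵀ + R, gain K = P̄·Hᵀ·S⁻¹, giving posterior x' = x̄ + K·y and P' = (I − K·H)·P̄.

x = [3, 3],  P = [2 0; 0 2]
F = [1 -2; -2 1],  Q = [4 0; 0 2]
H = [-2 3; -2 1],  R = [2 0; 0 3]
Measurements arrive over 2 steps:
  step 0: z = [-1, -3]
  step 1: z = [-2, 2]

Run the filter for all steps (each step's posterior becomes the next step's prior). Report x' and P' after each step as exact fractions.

step 0: x' = [49/265, -659/1325], P' = [62/53 224/265; 224/265 1076/1325]
step 1: x' = [-196245/180373, -1471/1138], P' = [208226/180373 476/569; 476/569 457/569]

step 0: x̄ = F·x = [-3, -3]
step 0: P̄ = F·P·Fᵀ + Q = [14 -8; -8 12]
step 0: y = z − H·x̄ = [2, -6]
step 0: S = H·P̄·Hᵀ + R = [262 156; 156 103]
step 0: K = P̄·Hᵀ·S⁻¹ = [26/265 -132/265; 494/1325 -388/1325]
step 0: x' = x̄ + K·y = [49/265, -659/1325]
step 0: P' = (I − K·H)·P̄ = [62/53 224/265; 224/265 1076/1325]
step 1: x̄ = F·x = [1563/1325, -1149/1325]
step 1: P̄ = F·P·Fᵀ + Q = [6674/1325 348/1325; 348/1325 5446/1325]
step 1: y = z − H·x̄ = [3923/1325, 277/53]
step 1: S = H·P̄·Hᵀ + R = [74184/1325 1610/53; 1610/53 1389/53]
step 1: K = P̄·Hᵀ·S⁻¹ = [18112/180373 -88520/180373; 419/1138 -165/569]
step 1: x' = x̄ + K·y = [-196245/180373, -1471/1138]
step 1: P' = (I − K·H)·P̄ = [208226/180373 476/569; 476/569 457/569]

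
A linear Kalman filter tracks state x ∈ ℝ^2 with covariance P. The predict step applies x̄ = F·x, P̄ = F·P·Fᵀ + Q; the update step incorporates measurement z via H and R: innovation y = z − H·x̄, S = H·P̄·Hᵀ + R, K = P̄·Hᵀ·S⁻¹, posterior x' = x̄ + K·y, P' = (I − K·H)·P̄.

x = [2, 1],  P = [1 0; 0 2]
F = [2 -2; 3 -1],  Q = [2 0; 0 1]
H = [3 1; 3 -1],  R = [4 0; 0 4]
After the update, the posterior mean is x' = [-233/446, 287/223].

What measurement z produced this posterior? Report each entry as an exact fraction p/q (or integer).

z = [-1, -2]

x̄ = F·x = [2, 5]
P̄ = F·P·Fᵀ + Q = [14 10; 10 12]
S = H·P̄·Hᵀ + R = [202 114; 114 82]
K = P̄·Hᵀ·S⁻¹ = [77/446 67/446; 87/223 -72/223]
x' − x̄ = [-1125/446, -828/223] = K·y
y = (KᵀK)⁻¹·Kᵀ·(x' − x̄) = [-12, -3]
z = y + H·x̄ = [-12, -3] + [11, 1] = [-1, -2]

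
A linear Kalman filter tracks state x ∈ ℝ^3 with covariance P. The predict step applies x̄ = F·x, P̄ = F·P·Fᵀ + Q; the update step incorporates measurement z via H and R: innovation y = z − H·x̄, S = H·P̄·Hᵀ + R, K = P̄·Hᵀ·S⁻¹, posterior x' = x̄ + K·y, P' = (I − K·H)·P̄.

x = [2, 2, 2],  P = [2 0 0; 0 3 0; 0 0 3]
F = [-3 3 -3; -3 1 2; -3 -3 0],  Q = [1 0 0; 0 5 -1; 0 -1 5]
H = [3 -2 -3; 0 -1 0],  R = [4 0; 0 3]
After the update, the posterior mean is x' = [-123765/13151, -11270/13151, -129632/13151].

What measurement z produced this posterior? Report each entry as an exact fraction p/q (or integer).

x̄ = F·x = [-6, 0, -12]
P̄ = F·P·Fᵀ + Q = [73 9 -9; 9 38 8; -9 8 50]
S = H·P̄·Hᵀ + R = [1413 73; 73 41]
K = P̄·Hᵀ·S⁻¹ = [10005/52604 -29361/52604; -219/52604 -48365/52604; -7329/52604 2785/52604]
x' − x̄ = [-44859/13151, -11270/13151, 28180/13151] = K·y
y = (KᵀK)⁻¹·Kᵀ·(x' − x̄) = [-15, 1]
z = y + H·x̄ = [-15, 1] + [18, 0] = [3, 1]

z = [3, 1]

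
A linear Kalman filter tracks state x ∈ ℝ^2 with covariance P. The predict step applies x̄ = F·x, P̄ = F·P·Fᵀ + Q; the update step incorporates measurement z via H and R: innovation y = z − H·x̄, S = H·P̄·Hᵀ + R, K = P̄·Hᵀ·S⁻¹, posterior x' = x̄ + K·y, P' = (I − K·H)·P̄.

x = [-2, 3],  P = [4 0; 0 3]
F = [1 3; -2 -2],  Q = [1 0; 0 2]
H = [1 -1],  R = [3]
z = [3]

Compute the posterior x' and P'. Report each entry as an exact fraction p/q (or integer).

x̄ = F·x = [7, -2]
P̄ = F·P·Fᵀ + Q = [32 -26; -26 30]
y = z − H·x̄ = [-6]
S = H·P̄·Hᵀ + R = [117]
K = P̄·Hᵀ·S⁻¹ = [58/117; -56/117]
x' = x̄ + K·y = [157/39, 34/39]
P' = (I − K·H)·P̄ = [380/117 206/117; 206/117 374/117]

x' = [157/39, 34/39]
P' = [380/117 206/117; 206/117 374/117]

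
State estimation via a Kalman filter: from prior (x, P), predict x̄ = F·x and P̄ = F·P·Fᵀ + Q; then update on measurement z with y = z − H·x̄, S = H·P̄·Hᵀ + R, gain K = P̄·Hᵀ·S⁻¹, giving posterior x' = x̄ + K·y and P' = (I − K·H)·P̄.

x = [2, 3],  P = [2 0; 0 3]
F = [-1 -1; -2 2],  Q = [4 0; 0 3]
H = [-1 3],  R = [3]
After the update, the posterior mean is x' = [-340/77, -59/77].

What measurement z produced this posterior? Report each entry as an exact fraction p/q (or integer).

z = [2]

x̄ = F·x = [-5, 2]
P̄ = F·P·Fᵀ + Q = [9 -2; -2 23]
S = H·P̄·Hᵀ + R = [231]
K = P̄·Hᵀ·S⁻¹ = [-5/77; 71/231]
x' − x̄ = [45/77, -213/77] = K·y
y = (KᵀK)⁻¹·Kᵀ·(x' − x̄) = [-9]
z = y + H·x̄ = [-9] + [11] = [2]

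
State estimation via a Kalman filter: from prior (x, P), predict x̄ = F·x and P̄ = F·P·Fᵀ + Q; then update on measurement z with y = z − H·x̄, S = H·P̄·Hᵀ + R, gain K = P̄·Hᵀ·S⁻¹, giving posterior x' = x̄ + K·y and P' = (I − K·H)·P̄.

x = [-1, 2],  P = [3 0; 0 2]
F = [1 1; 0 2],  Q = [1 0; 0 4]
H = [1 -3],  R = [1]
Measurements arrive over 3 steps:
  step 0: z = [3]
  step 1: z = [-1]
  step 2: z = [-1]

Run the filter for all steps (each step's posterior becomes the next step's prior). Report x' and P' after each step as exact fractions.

step 0: x' = [1/13, -12/13], P' = [510/91 172/91; 172/91 68/91]
step 1: x' = [-65/282, 10/47], P' = [41945/3948 1177/329; 1177/329 432/329]
step 2: x' = [-13947/180329, 55848/180329], P' = [3285377/180329 1107300/180329; 1107300/180329 392756/180329]

step 0: x̄ = F·x = [1, 4]
step 0: P̄ = F·P·Fᵀ + Q = [6 4; 4 12]
step 0: y = z − H·x̄ = [14]
step 0: S = H·P̄·Hᵀ + R = [91]
step 0: K = P̄·Hᵀ·S⁻¹ = [-6/91; -32/91]
step 0: x' = x̄ + K·y = [1/13, -12/13]
step 0: P' = (I − K·H)·P̄ = [510/91 172/91; 172/91 68/91]
step 1: x̄ = F·x = [-11/13, -24/13]
step 1: P̄ = F·P·Fᵀ + Q = [1013/91 480/91; 480/91 636/91]
step 1: y = z − H·x̄ = [-74/13]
step 1: S = H·P̄·Hᵀ + R = [564/13]
step 1: K = P̄·Hᵀ·S⁻¹ = [-61/564; -17/47]
step 1: x' = x̄ + K·y = [-65/282, 10/47]
step 1: P' = (I − K·H)·P̄ = [41945/3948 1177/329; 1177/329 432/329]
step 2: x̄ = F·x = [-5/282, 20/47]
step 2: P̄ = F·P·Fᵀ + Q = [79325/3948 3218/329; 3218/329 3044/329]
step 2: y = z − H·x̄ = [83/282]
step 2: S = H·P̄·Hᵀ + R = [180329/3948]
step 2: K = P̄·Hᵀ·S⁻¹ = [-36523/180329; -70968/180329]
step 2: x' = x̄ + K·y = [-13947/180329, 55848/180329]
step 2: P' = (I − K·H)·P̄ = [3285377/180329 1107300/180329; 1107300/180329 392756/180329]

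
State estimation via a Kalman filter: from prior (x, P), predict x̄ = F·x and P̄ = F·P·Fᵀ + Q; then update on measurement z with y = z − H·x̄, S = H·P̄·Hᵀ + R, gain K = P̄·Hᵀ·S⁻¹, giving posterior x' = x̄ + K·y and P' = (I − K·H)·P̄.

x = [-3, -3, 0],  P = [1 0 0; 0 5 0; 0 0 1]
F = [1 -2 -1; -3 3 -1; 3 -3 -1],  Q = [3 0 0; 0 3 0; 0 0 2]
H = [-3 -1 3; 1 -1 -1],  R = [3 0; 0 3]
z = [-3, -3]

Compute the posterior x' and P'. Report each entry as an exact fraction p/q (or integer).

x' = [273/995, 2328/995, -24/995]
P' = [51087/6965 -8958/6965 48714/6965; -8958/6965 11652/6965 -6921/6965; 48714/6965 -6921/6965 48693/6965]

x̄ = F·x = [3, 0, 0]
P̄ = F·P·Fᵀ + Q = [25 -32 34; -32 58 -53; 34 -53 57]
y = z − H·x̄ = [6, -6]
S = H·P̄·Hᵀ + R = [313 58; 58 33]
K = P̄·Hᵀ·S⁻¹ = [613/6965 3777/6965; -1847/6965 -4563/6965; 2286/6965 2314/6965]
x' = x̄ + K·y = [273/995, 2328/995, -24/995]
P' = (I − K·H)·P̄ = [51087/6965 -8958/6965 48714/6965; -8958/6965 11652/6965 -6921/6965; 48714/6965 -6921/6965 48693/6965]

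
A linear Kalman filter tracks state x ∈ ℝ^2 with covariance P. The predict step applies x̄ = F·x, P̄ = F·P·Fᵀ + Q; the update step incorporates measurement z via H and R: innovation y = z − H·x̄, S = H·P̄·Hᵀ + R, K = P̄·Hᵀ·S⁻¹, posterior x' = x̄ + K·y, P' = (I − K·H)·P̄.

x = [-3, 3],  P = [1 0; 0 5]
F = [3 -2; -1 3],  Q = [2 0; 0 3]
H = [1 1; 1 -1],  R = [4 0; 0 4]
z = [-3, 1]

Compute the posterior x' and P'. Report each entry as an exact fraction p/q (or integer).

x̄ = F·x = [-15, 12]
P̄ = F·P·Fᵀ + Q = [31 -33; -33 49]
y = z − H·x̄ = [0, 28]
S = H·P̄·Hᵀ + R = [18 -18; -18 150]
K = P̄·Hᵀ·S⁻¹ = [71/198 31/66; 7/18 -1/2]
x' = x̄ + K·y = [-61/33, -2]
P' = (I − K·H)·P̄ = [164/99 -2/9; -2/9 16/9]

x' = [-61/33, -2]
P' = [164/99 -2/9; -2/9 16/9]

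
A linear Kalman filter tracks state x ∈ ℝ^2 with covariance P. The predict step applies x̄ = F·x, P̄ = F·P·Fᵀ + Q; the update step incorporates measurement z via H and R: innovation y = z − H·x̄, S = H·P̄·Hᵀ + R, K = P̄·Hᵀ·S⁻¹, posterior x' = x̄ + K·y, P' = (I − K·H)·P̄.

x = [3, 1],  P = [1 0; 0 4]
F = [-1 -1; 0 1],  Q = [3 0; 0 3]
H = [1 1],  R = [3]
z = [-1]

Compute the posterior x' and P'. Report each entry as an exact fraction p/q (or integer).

x' = [-16/5, 8/5]
P' = [32/5 -26/5; -26/5 61/10]

x̄ = F·x = [-4, 1]
P̄ = F·P·Fᵀ + Q = [8 -4; -4 7]
y = z − H·x̄ = [2]
S = H·P̄·Hᵀ + R = [10]
K = P̄·Hᵀ·S⁻¹ = [2/5; 3/10]
x' = x̄ + K·y = [-16/5, 8/5]
P' = (I − K·H)·P̄ = [32/5 -26/5; -26/5 61/10]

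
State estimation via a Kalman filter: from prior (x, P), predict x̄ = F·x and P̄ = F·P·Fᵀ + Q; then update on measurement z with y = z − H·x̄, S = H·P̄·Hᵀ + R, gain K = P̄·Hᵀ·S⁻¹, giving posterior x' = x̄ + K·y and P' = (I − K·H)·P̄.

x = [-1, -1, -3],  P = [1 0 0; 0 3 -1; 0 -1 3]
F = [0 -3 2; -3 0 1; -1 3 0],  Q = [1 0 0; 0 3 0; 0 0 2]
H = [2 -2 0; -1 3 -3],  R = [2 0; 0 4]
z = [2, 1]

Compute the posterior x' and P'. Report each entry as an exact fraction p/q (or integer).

x' = [-36473/17803, -53136/17803, -2546/937]
P' = [94414/17803 88239/17803 2703/937; 88239/17803 90861/17803 2952/937; 2703/937 2952/937 2271/937]

x̄ = F·x = [-3, 0, -2]
P̄ = F·P·Fᵀ + Q = [52 9 -33; 9 15 0; -33 0 30]
y = z − H·x̄ = [8, -8]
S = H·P̄·Hᵀ + R = [198 76; 76 209]
K = P̄·Hᵀ·S⁻¹ = [325/937 4058/17803; -138/937 4020/17803; -249/937 -165/937]
x' = x̄ + K·y = [-36473/17803, -53136/17803, -2546/937]
P' = (I − K·H)·P̄ = [94414/17803 88239/17803 2703/937; 88239/17803 90861/17803 2952/937; 2703/937 2952/937 2271/937]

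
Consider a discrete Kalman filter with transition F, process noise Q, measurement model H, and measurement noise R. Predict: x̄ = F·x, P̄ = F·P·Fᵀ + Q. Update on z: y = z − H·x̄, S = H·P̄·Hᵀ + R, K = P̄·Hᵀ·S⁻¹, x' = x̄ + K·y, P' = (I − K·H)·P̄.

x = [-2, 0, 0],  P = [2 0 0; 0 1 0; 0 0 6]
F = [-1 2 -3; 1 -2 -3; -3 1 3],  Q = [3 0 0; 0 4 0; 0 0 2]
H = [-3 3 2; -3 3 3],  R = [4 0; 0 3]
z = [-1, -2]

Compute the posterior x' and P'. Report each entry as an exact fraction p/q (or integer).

x' = [733/197, 12133/3743, -523/7486]
P' = [2488/197 2492/197 -44/197; 2492/197 64038/3743 -19489/3743; -44/197 -19489/3743 43749/7486]

x̄ = F·x = [2, -2, 6]
P̄ = F·P·Fᵀ + Q = [63 48 -46; 48 64 -62; -46 -62 75]
y = z − H·x̄ = [-1, -8]
S = H·P̄·Hᵀ + R = [391 489; 489 669]
K = P̄·Hᵀ·S⁻¹ = [-19/197 -40/197; 2773/3743 -2799/3743; -6105/7486 6443/7486]
x' = x̄ + K·y = [733/197, 12133/3743, -523/7486]
P' = (I − K·H)·P̄ = [2488/197 2492/197 -44/197; 2492/197 64038/3743 -19489/3743; -44/197 -19489/3743 43749/7486]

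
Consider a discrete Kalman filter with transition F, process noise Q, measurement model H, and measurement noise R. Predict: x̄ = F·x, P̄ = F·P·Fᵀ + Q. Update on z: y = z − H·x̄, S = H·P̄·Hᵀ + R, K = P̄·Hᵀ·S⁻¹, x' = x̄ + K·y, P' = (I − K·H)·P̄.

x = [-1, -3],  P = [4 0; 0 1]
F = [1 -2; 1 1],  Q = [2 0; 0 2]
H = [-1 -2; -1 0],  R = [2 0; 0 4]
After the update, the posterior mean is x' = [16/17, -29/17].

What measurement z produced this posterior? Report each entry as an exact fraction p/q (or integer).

x̄ = F·x = [5, -4]
P̄ = F·P·Fᵀ + Q = [10 2; 2 7]
S = H·P̄·Hᵀ + R = [48 14; 14 14]
K = P̄·Hᵀ·S⁻¹ = [-2/17 -71/119; -7/17 32/119]
x' − x̄ = [-69/17, 39/17] = K·y
y = (KᵀK)⁻¹·Kᵀ·(x' − x̄) = [-1, 7]
z = y + H·x̄ = [-1, 7] + [3, -5] = [2, 2]

z = [2, 2]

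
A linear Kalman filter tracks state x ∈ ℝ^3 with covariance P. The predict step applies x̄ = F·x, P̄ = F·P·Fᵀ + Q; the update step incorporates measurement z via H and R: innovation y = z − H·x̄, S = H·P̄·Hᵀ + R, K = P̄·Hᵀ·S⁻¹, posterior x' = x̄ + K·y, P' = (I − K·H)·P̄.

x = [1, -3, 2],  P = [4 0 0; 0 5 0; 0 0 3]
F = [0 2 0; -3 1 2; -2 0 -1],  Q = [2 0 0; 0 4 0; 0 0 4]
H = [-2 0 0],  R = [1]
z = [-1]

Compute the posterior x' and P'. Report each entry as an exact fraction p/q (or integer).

x̄ = F·x = [-6, -2, -4]
P̄ = F·P·Fᵀ + Q = [22 10 0; 10 57 18; 0 18 23]
y = z − H·x̄ = [-13]
S = H·P̄·Hᵀ + R = [89]
K = P̄·Hᵀ·S⁻¹ = [-44/89; -20/89; 0]
x' = x̄ + K·y = [38/89, 82/89, -4]
P' = (I − K·H)·P̄ = [22/89 10/89 0; 10/89 4673/89 18; 0 18 23]

x' = [38/89, 82/89, -4]
P' = [22/89 10/89 0; 10/89 4673/89 18; 0 18 23]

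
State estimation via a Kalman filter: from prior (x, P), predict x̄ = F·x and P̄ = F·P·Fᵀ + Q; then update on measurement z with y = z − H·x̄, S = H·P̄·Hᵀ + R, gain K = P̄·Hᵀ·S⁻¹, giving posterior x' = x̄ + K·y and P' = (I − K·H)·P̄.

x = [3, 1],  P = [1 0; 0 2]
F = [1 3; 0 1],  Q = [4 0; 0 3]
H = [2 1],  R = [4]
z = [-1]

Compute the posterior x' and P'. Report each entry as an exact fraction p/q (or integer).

x' = [22/125, -113/125]
P' = [171/125 -134/125; -134/125 336/125]

x̄ = F·x = [6, 1]
P̄ = F·P·Fᵀ + Q = [23 6; 6 5]
y = z − H·x̄ = [-14]
S = H·P̄·Hᵀ + R = [125]
K = P̄·Hᵀ·S⁻¹ = [52/125; 17/125]
x' = x̄ + K·y = [22/125, -113/125]
P' = (I − K·H)·P̄ = [171/125 -134/125; -134/125 336/125]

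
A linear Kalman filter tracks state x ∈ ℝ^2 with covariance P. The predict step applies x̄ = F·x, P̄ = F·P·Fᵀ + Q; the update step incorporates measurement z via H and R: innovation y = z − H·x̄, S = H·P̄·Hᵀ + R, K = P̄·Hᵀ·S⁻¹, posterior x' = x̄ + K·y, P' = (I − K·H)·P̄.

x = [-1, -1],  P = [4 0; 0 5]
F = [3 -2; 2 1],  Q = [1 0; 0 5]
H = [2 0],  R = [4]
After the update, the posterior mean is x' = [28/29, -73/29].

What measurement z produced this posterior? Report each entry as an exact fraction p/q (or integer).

z = [2]

x̄ = F·x = [-1, -3]
P̄ = F·P·Fᵀ + Q = [57 14; 14 26]
S = H·P̄·Hᵀ + R = [232]
K = P̄·Hᵀ·S⁻¹ = [57/116; 7/58]
x' − x̄ = [57/29, 14/29] = K·y
y = (KᵀK)⁻¹·Kᵀ·(x' − x̄) = [4]
z = y + H·x̄ = [4] + [-2] = [2]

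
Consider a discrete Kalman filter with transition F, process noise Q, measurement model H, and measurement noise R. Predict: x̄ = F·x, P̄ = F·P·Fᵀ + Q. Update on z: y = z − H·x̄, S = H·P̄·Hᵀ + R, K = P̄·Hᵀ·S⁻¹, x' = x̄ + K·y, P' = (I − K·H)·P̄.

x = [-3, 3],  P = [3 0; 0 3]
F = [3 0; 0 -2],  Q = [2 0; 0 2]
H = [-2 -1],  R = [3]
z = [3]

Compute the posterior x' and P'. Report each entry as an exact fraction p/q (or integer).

x̄ = F·x = [-9, -6]
P̄ = F·P·Fᵀ + Q = [29 0; 0 14]
y = z − H·x̄ = [-21]
S = H·P̄·Hᵀ + R = [133]
K = P̄·Hᵀ·S⁻¹ = [-58/133; -2/19]
x' = x̄ + K·y = [3/19, -72/19]
P' = (I − K·H)·P̄ = [493/133 -116/19; -116/19 238/19]

x' = [3/19, -72/19]
P' = [493/133 -116/19; -116/19 238/19]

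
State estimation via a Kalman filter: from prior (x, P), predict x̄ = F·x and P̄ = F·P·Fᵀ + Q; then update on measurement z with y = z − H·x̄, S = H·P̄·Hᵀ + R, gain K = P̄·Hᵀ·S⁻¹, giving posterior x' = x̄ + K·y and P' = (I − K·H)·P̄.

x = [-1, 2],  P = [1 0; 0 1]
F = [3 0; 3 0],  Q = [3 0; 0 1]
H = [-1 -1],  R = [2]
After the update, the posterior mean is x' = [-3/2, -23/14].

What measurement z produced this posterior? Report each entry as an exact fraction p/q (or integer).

x̄ = F·x = [-3, -3]
P̄ = F·P·Fᵀ + Q = [12 9; 9 10]
S = H·P̄·Hᵀ + R = [42]
K = P̄·Hᵀ·S⁻¹ = [-1/2; -19/42]
x' − x̄ = [3/2, 19/14] = K·y
y = (KᵀK)⁻¹·Kᵀ·(x' − x̄) = [-3]
z = y + H·x̄ = [-3] + [6] = [3]

z = [3]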